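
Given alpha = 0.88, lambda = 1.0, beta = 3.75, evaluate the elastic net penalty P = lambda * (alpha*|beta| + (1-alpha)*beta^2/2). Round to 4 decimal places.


L1 component = 0.88 * |3.75| = 3.3000.
L2 component = 0.12 * 3.75^2 / 2 = 0.8438.
Penalty = 1.0 * (3.3000 + 0.8438) = 1.0 * 4.1438 = 4.1438.

4.1438


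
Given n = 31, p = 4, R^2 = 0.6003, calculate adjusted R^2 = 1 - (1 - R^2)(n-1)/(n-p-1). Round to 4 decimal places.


Adjusted R^2 = 1 - (1 - R^2) * (n-1)/(n-p-1).
(1 - R^2) = 0.3997.
(n-1)/(n-p-1) = 30/26.
(1 - R^2) * (n-1) = 0.3997 * 30 = 11.9910.
Divide by (n-p-1): 11.9910 / 26 = 0.4612.
Adj R^2 = 1 - 0.4612 = 0.5388.

0.5388


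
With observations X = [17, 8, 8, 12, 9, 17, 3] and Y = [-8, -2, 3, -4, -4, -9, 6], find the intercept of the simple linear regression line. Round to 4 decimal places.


First find the slope: b1 = -0.9937.
Means: xbar = 10.5714, ybar = -2.5714.
b0 = ybar - b1 * xbar = -2.5714 - -0.9937 * 10.5714 = 7.9330.

7.9330


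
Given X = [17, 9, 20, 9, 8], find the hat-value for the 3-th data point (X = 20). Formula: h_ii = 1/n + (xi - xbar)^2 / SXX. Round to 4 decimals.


Mean of X: xbar = 12.6000.
SXX = 121.2000.
For X = 20: h = 1/5 + (20 - 12.6000)^2/121.2000 = 0.6518.

0.6518


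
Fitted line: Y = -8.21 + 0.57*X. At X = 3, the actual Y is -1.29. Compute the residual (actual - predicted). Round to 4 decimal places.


Fitted value at X = 3 is yhat = -8.21 + 0.57*3 = -6.5000.
Residual = -1.29 - -6.5000 = 5.2100.

5.2100


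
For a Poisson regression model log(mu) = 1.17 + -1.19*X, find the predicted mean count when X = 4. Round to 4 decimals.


eta = 1.17 + -1.19 * 4 = -3.5900.
mu = exp(-3.5900) = 0.0276.

0.0276


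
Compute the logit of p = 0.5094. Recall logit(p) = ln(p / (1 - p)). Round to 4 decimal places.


Compute the odds: 0.5094/0.4906 = 1.0383.
Take the natural log: ln(1.0383) = 0.0376.

0.0376


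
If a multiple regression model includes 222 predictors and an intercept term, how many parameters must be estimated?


Total coefficients = number of predictors + 1 (for the intercept).
= 222 + 1 = 223.

223


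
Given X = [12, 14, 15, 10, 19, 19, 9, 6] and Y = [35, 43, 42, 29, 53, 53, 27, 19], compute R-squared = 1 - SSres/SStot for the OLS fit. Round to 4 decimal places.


Fit the OLS line: b0 = 3.4145, b1 = 2.6316.
SSres = 9.2434.
SStot = 1061.8750.
R^2 = 1 - 9.2434/1061.8750 = 0.9913.

0.9913


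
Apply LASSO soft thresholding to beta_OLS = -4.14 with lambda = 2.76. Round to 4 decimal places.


|beta_OLS| = 4.14.
lambda = 2.76.
Since |beta| > lambda, coefficient = sign(beta)*(|beta| - lambda) = -1.3800.
Result = -1.3800.

-1.3800


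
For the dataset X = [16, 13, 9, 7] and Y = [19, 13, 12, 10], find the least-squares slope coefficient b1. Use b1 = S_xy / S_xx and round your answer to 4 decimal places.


First compute the means: xbar = 11.2500, ybar = 13.5000.
Then S_xx = sum((xi - xbar)^2) = 48.7500.
S_xy = sum((xi - xbar)(yi - ybar)) = 43.5000.
b1 = S_xy / S_xx = 43.5000 / 48.7500 = 0.8923.

0.8923


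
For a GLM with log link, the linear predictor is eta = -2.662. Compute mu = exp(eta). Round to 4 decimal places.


The inverse log link gives:
mu = exp(-2.662) = 0.0698.

0.0698


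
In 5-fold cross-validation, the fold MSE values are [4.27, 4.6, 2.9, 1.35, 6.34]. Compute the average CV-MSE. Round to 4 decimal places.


Sum of fold MSEs = 19.4600.
Average = 19.4600 / 5 = 3.8920.

3.8920


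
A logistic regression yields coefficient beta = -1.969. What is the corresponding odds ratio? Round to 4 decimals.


exp(-1.969) = 0.1396.
So the odds ratio is 0.1396.

0.1396


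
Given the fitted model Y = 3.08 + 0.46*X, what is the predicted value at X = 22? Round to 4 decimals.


Plug X = 22 into Y = 3.08 + 0.46*X:
Y = 3.08 + 10.1200 = 13.2000.

13.2000


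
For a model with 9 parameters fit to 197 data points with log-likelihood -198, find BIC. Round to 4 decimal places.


ln(197) = 5.283204.
k * ln(n) = 9 * 5.283204 = 47.548836.
-2L = 396.
BIC = 47.548836 + 396 = 443.548836, which rounds to 443.5488.

443.5488


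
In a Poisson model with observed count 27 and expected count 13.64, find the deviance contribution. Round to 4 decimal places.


Compute y*ln(y/mu) = 27*ln(27/13.64) = 27*0.682830 = 18.436410.
y - mu = 13.36.
D = 2*(18.436410 - (13.36)) = 10.152820, which rounds to 10.1528.

10.1528


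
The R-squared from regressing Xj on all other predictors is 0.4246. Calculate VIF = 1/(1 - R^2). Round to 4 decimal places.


VIF = 1 / (1 - 0.4246).
= 1 / 0.5754 = 1.7379.

1.7379


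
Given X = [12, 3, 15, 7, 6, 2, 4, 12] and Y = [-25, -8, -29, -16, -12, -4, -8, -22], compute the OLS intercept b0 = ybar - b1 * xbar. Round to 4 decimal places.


First find the slope: b1 = -1.8625.
Means: xbar = 7.6250, ybar = -15.5000.
b0 = ybar - b1 * xbar = -15.5000 - -1.8625 * 7.6250 = -1.2981.

-1.2981


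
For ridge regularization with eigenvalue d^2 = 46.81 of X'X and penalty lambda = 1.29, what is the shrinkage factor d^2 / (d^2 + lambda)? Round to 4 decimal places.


Denominator = d^2 + lambda = 46.81 + 1.29 = 48.1000.
Shrinkage = 46.81 / 48.1000 = 0.9732.

0.9732


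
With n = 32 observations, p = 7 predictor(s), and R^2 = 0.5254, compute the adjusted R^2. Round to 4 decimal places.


Adjusted R^2 = 1 - (1 - R^2) * (n-1)/(n-p-1).
(1 - R^2) = 0.4746.
(n-1)/(n-p-1) = 31/24.
(1 - R^2) * (n-1) = 0.4746 * 31 = 14.7126.
Divide by (n-p-1): 14.7126 / 24 = 0.6130.
Adj R^2 = 1 - 0.6130 = 0.3870.

0.3870


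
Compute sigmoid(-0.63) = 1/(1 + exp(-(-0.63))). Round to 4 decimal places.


First, exp(0.6300) = 1.8776.
Then sigma(z) = 1/(1 + 1.8776) = 0.3475.

0.3475


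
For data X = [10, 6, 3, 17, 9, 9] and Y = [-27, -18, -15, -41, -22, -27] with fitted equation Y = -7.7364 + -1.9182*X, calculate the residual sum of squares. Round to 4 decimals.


Predicted values from Y = -7.7364 + -1.9182*X.
Residuals: [-0.0816, 1.2456, -1.5090, -0.6542, 3.0002, -1.9998].
SSres = 17.2636.

17.2636


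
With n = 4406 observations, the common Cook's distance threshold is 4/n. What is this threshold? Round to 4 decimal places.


Cook's distance cutoff = 4/n = 4/4406.
= 0.0009.

0.0009


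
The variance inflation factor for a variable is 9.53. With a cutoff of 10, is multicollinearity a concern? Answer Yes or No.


The threshold is 10.
VIF = 9.53 is < 10.
Multicollinearity indication: No.

No


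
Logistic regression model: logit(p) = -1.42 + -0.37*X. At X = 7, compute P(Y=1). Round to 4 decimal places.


Linear predictor: z = -1.42 + -0.37 * 7 = -4.0100.
P = 1/(1 + exp(4.0100)) = 1/(1 + 55.1469) = 0.0178.

0.0178


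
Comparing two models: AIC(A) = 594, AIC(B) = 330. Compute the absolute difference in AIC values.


Absolute difference = |594 - 330| = 264.
The model with lower AIC (B) is preferred.

264


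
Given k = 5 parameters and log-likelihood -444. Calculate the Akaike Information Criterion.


AIC = 2*5 - 2*(-444).
= 10 + 888 = 898.

898


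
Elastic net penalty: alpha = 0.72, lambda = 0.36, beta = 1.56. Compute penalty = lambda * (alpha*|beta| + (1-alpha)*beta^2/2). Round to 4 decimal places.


alpha * |beta| = 0.72 * 1.56 = 1.1232.
(1-alpha) * beta^2/2 = 0.28 * 2.4336/2 = 0.3407.
Total = 0.36 * (1.1232 + 0.3407) = 0.5270.

0.5270


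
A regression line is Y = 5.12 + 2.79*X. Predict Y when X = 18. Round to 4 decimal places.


Substitute X = 18 into the equation:
Y = 5.12 + 2.79 * 18 = 5.12 + 50.2200 = 55.3400.

55.3400


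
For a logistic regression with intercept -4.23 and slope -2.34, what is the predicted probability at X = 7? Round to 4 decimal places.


Linear predictor: z = -4.23 + -2.34 * 7 = -20.6100.
P = 1/(1 + exp(20.6100)) = 1/(1 + 892913259.2282) = 0.0000.

0.0000


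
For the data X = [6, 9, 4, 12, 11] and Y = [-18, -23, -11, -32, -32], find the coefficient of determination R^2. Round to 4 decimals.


After computing the OLS fit (b0=-0.7876, b1=-2.6681):
SSres = 9.0221, SStot = 330.8000.
R^2 = 1 - 9.0221/330.8000 = 0.9727.

0.9727


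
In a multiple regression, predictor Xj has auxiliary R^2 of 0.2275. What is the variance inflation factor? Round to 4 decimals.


Using VIF = 1/(1 - R^2_j):
1 - 0.2275 = 0.7725.
VIF = 1.2945.

1.2945


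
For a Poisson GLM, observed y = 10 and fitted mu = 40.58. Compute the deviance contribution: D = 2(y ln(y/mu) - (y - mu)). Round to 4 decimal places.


First: ln(10/40.58) = -1.400690.
Then: 10 * -1.400690 = -14.006900.
y - mu = 10 - 40.58 = -30.58.
D = 2(-14.006900 - -30.58) = 33.146200, which rounds to 33.1462.

33.1462


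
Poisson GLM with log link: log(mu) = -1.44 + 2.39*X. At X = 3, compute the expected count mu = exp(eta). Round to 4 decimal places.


Compute eta = -1.44 + 2.39 * 3 = 5.7300.
Apply inverse link: mu = e^5.7300 = 307.9693.

307.9693


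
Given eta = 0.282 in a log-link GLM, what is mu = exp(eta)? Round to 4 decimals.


mu = exp(eta) = exp(0.282).
= 1.3258.

1.3258


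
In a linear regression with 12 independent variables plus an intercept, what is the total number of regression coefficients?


Total coefficients = number of predictors + 1 (for the intercept).
= 12 + 1 = 13.

13


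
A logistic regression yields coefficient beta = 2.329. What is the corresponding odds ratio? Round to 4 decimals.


The odds ratio is computed as:
OR = e^(2.329) = 10.2677.

10.2677


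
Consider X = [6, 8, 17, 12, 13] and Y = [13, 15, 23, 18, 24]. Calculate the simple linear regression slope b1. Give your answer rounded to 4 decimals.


Calculate xbar = 11.2000, ybar = 18.6000.
S_xx = 74.8000, S_xy = 75.4000.
Using b1 = S_xy / S_xx = 75.4000 / 74.8000, we get b1 = 1.0080.

1.0080


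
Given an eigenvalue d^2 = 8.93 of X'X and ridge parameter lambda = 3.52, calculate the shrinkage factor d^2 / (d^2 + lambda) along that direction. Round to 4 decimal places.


d^2 + lambda = 8.93 + 3.52 = 12.4500.
Shrinkage factor = 8.93/12.4500 = 0.7173.

0.7173


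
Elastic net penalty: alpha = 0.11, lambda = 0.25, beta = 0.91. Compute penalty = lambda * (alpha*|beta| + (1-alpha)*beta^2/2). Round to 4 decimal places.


L1 component = 0.11 * |0.91| = 0.1001.
L2 component = 0.89 * 0.91^2 / 2 = 0.3685.
Penalty = 0.25 * (0.1001 + 0.3685) = 0.25 * 0.4686 = 0.1172.

0.1172


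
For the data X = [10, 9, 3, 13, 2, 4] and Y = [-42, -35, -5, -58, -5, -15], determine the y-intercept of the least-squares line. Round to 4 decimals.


First find the slope: b1 = -4.8634.
Means: xbar = 6.8333, ybar = -26.6667.
b0 = ybar - b1 * xbar = -26.6667 - -4.8634 * 6.8333 = 6.5666.

6.5666


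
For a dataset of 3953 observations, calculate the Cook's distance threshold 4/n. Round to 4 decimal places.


Using the rule of thumb:
Threshold = 4 / 3953 = 0.0010.

0.0010


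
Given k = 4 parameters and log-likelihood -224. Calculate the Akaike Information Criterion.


Compute:
2k = 2*4 = 8.
-2*loglik = -2*(-224) = 448.
AIC = 8 + 448 = 456.

456


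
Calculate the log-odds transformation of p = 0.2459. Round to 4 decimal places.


1 - p = 0.7541.
p/(1-p) = 0.3261.
logit = ln(0.3261) = -1.1206.

-1.1206


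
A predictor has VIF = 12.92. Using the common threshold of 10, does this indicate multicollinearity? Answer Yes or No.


Check: VIF = 12.92 vs threshold = 10.
Since 12.92 >= 10, the answer is Yes.

Yes


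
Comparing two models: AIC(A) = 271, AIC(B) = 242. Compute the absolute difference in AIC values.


Compute |271 - 242| = 29.
Model B has the smaller AIC.

29


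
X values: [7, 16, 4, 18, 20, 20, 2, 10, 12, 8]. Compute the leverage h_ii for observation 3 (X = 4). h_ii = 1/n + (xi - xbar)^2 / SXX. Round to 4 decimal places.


Compute xbar = 11.7000 with n = 10 observations.
SXX = 388.1000.
Leverage = 1/10 + (4 - 11.7000)^2/388.1000 = 0.2528.

0.2528


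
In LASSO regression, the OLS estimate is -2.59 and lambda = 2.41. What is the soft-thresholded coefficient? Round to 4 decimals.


|beta_OLS| = 2.59.
lambda = 2.41.
Since |beta| > lambda, coefficient = sign(beta)*(|beta| - lambda) = -0.1800.
Result = -0.1800.

-0.1800


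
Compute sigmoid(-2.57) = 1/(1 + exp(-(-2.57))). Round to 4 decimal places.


Compute exp(2.5700) = 13.0658.
Sigmoid = 1 / (1 + 13.0658) = 1 / 14.0658 = 0.0711.

0.0711


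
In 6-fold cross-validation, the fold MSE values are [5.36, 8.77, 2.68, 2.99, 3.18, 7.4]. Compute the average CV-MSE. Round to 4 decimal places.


Sum of fold MSEs = 30.3800.
Average = 30.3800 / 6 = 5.0633.

5.0633


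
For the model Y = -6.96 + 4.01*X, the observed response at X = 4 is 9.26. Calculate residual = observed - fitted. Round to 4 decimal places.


Compute yhat = -6.96 + (4.01)(4) = 9.0800.
Residual = actual - predicted = 9.26 - 9.0800 = 0.1800.

0.1800


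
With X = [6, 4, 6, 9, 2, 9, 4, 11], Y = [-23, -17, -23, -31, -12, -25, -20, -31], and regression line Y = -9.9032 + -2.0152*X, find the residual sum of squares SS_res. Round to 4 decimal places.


For each point, residual = actual - predicted.
Residuals: [-1.0056, 0.9640, -1.0056, -2.9600, 1.9336, 3.0400, -2.0360, 1.0704].
Sum of squared residuals = 29.9848.

29.9848


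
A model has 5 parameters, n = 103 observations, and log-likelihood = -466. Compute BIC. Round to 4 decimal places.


ln(103) = 4.634729.
k * ln(n) = 5 * 4.634729 = 23.173645.
-2L = 932.
BIC = 23.173645 + 932 = 955.173645, which rounds to 955.1736.

955.1736


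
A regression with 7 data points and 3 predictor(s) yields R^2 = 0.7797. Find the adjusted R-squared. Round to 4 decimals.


Plug in: Adj R^2 = 1 - (1 - 0.7797) * 6/3.
= 1 - 0.2203 * 6/3
= 1 - 1.3218 / 3
= 1 - 0.4406 = 0.5594.

0.5594


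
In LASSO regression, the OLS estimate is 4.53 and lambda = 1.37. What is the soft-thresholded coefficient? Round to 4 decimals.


Absolute value: |4.53| = 4.53.
Compare to lambda = 1.37.
Since |beta| > lambda, coefficient = sign(beta)*(|beta| - lambda) = 3.1600.

3.1600


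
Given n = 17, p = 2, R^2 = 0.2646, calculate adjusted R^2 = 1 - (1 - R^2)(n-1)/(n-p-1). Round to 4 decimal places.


Adjusted R^2 = 1 - (1 - R^2) * (n-1)/(n-p-1).
(1 - R^2) = 0.7354.
(n-1)/(n-p-1) = 16/14.
(1 - R^2) * (n-1) = 0.7354 * 16 = 11.7664.
Divide by (n-p-1): 11.7664 / 14 = 0.8405.
Adj R^2 = 1 - 0.8405 = 0.1595.

0.1595


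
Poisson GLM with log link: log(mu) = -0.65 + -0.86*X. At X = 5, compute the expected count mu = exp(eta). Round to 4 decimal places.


eta = -0.65 + -0.86 * 5 = -4.9500.
mu = exp(-4.9500) = 0.0071.

0.0071


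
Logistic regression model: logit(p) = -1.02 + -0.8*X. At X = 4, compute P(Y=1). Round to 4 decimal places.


Linear predictor: z = -1.02 + -0.8 * 4 = -4.2200.
P = 1/(1 + exp(4.2200)) = 1/(1 + 68.0335) = 0.0145.

0.0145


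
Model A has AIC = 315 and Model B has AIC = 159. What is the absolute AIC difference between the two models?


Absolute difference = |315 - 159| = 156.
The model with lower AIC (B) is preferred.

156


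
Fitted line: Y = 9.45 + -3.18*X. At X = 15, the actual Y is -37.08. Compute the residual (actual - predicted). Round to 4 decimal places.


Compute yhat = 9.45 + (-3.18)(15) = -38.2500.
Residual = actual - predicted = -37.08 - -38.2500 = 1.1700.

1.1700


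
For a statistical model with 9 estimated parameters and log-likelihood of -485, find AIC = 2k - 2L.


Compute:
2k = 2*9 = 18.
-2*loglik = -2*(-485) = 970.
AIC = 18 + 970 = 988.

988


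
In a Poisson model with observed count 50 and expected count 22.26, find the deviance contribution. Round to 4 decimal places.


y/mu = 50/22.26 = 2.246181 (approx.), and ln(50/22.26) = 0.809232.
y * ln(y/mu) = 50 * 0.809232 = 40.461600.
y - mu = 27.74.
D = 2 * (40.461600 - 27.74) = 25.443200, which rounds to 25.4432.

25.4432


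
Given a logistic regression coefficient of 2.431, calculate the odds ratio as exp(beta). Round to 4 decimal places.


Odds ratio = exp(beta) = exp(2.431).
= 11.3702.

11.3702


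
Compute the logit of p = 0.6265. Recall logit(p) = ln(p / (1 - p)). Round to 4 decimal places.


Compute the odds: 0.6265/0.3735 = 1.6774.
Take the natural log: ln(1.6774) = 0.5172.

0.5172


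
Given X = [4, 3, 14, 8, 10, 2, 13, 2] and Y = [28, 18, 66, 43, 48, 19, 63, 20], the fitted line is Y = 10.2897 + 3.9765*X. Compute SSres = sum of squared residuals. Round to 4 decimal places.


Predicted values from Y = 10.2897 + 3.9765*X.
Residuals: [1.8043, -4.2192, 0.0393, 0.8983, -2.0547, 0.7573, 1.0158, 1.7573].
SSres = 30.7809.

30.7809


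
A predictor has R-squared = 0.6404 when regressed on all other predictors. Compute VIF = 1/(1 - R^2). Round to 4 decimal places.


Using VIF = 1/(1 - R^2_j):
1 - 0.6404 = 0.3596.
VIF = 2.7809.

2.7809


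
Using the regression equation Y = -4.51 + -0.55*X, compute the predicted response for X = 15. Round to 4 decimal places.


Predicted value:
Y = -4.51 + (-0.55)(15) = -4.51 + -8.2500 = -12.7600.

-12.7600


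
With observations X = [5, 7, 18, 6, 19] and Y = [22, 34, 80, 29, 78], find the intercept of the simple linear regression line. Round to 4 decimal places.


First find the slope: b1 = 4.0579.
Means: xbar = 11.0000, ybar = 48.6000.
b0 = ybar - b1 * xbar = 48.6000 - 4.0579 * 11.0000 = 3.9632.

3.9632


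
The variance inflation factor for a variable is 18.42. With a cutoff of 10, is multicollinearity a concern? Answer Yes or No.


Compare VIF = 18.42 to the threshold of 10.
18.42 >= 10, so the answer is Yes.

Yes


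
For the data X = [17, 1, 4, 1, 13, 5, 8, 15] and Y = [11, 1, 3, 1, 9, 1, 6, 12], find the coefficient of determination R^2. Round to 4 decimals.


Fit the OLS line: b0 = -0.2266, b1 = 0.7158.
SSres = 9.5504.
SStot = 152.0000.
R^2 = 1 - 9.5504/152.0000 = 0.9372.

0.9372


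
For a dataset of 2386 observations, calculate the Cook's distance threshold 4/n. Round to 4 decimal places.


Cook's distance cutoff = 4/n = 4/2386.
= 0.0017.

0.0017


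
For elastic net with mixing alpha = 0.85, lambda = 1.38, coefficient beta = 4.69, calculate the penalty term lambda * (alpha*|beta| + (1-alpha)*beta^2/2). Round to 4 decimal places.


alpha * |beta| = 0.85 * 4.69 = 3.9865.
(1-alpha) * beta^2/2 = 0.15 * 21.9961/2 = 1.6497.
Total = 1.38 * (3.9865 + 1.6497) = 7.7780.

7.7780


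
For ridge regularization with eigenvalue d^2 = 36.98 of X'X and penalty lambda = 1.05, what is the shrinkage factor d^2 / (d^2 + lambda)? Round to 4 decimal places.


d^2 + lambda = 36.98 + 1.05 = 38.0300.
Shrinkage factor = 36.98/38.0300 = 0.9724.

0.9724


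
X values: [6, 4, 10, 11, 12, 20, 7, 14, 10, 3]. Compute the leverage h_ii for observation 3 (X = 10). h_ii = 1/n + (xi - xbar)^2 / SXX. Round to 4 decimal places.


Compute xbar = 9.7000 with n = 10 observations.
SXX = 230.1000.
Leverage = 1/10 + (10 - 9.7000)^2/230.1000 = 0.1004.

0.1004


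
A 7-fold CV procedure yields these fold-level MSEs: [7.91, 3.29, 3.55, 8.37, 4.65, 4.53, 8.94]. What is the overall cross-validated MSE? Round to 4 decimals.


Total MSE across folds = 41.2400.
CV-MSE = 41.2400/7 = 5.8914.

5.8914


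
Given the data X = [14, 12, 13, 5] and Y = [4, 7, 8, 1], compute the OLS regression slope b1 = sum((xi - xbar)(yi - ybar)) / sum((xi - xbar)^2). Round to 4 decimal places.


Calculate xbar = 11.0000, ybar = 5.0000.
S_xx = 50.0000, S_xy = 29.0000.
Using b1 = S_xy / S_xx = 29.0000 / 50.0000, we get b1 = 0.5800.

0.5800


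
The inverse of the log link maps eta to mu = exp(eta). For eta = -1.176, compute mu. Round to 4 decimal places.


mu = exp(eta) = exp(-1.176).
= 0.3085.

0.3085


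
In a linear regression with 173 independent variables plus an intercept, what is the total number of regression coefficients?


Each predictor gets one coefficient, plus one intercept.
Total parameters = 173 + 1 = 174.

174


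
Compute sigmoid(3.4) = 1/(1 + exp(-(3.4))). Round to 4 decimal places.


exp(-3.4000) = 0.0334.
1 + exp(-z) = 1.0334.
sigmoid = 1/1.0334 = 0.9677.

0.9677


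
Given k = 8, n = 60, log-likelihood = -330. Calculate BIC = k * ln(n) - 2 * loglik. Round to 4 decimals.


k * ln(n) = 8 * ln(60) = 8 * 4.094345 = 32.754760.
-2 * loglik = -2 * (-330) = 660.
BIC = 32.754760 + 660 = 692.754760, which rounds to 692.7548.

692.7548


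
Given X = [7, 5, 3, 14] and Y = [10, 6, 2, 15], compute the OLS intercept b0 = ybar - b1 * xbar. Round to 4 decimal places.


The slope is b1 = 1.1164.
Sample means are xbar = 7.2500 and ybar = 8.2500.
Intercept: b0 = 8.2500 - (1.1164)(7.2500) = 0.1564.

0.1564


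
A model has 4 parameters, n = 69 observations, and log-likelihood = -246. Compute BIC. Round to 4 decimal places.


ln(69) = 4.234107.
k * ln(n) = 4 * 4.234107 = 16.936428.
-2L = 492.
BIC = 16.936428 + 492 = 508.936428, which rounds to 508.9364.

508.9364


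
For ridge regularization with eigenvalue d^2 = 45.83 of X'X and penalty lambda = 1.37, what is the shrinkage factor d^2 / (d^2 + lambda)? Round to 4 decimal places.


d^2 + lambda = 45.83 + 1.37 = 47.2000.
Shrinkage factor = 45.83/47.2000 = 0.9710.

0.9710


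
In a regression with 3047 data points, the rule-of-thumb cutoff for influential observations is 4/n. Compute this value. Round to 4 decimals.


Using the rule of thumb:
Threshold = 4 / 3047 = 0.0013.

0.0013


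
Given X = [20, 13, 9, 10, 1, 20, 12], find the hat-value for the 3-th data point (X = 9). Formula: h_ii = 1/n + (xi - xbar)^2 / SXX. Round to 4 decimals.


Mean of X: xbar = 12.1429.
SXX = 262.8571.
For X = 9: h = 1/7 + (9 - 12.1429)^2/262.8571 = 0.1804.

0.1804


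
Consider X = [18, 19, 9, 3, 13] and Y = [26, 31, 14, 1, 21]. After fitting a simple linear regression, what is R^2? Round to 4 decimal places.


After computing the OLS fit (b0=-3.0434, b1=1.7454):
SSres = 11.4463, SStot = 545.2000.
R^2 = 1 - 11.4463/545.2000 = 0.9790.

0.9790


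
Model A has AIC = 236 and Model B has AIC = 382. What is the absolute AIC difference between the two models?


Absolute difference = |236 - 382| = 146.
The model with lower AIC (A) is preferred.

146


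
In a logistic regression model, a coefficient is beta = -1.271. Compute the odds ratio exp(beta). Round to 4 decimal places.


Odds ratio = exp(beta) = exp(-1.271).
= 0.2806.

0.2806


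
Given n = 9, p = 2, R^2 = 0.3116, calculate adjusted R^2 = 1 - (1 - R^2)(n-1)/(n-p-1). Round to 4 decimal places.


Adjusted R^2 = 1 - (1 - R^2) * (n-1)/(n-p-1).
(1 - R^2) = 0.6884.
(n-1)/(n-p-1) = 8/6.
(1 - R^2) * (n-1) = 0.6884 * 8 = 5.5072.
Divide by (n-p-1): 5.5072 / 6 = 0.9179.
Adj R^2 = 1 - 0.9179 = 0.0821.

0.0821


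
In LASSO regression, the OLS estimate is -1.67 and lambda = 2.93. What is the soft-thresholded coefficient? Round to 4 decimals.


|beta_OLS| = 1.67.
lambda = 2.93.
Since |beta| <= lambda, the coefficient is set to 0.
Result = 0.0000.

0.0000


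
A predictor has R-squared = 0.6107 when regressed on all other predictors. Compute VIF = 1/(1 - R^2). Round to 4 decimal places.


VIF = 1 / (1 - 0.6107).
= 1 / 0.3893 = 2.5687.

2.5687


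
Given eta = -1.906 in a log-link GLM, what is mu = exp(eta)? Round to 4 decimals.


mu = exp(eta) = exp(-1.906).
= 0.1487.

0.1487


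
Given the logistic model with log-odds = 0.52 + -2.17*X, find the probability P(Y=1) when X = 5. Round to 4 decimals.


Compute z = 0.52 + (-2.17)(5) = -10.3300.
exp(-z) = 30638.1119.
P = 1/(1 + 30638.1119) = 0.0000.

0.0000


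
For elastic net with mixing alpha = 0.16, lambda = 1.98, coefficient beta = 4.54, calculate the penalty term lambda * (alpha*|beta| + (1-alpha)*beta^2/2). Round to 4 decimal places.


Compute:
L1 = 0.16 * 4.54 = 0.7264.
L2 = 0.84 * 4.54^2 / 2 = 8.6569.
Penalty = 1.98 * (0.7264 + 8.6569) = 18.5789.

18.5789


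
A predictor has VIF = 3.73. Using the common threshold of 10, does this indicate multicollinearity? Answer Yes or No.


Compare VIF = 3.73 to the threshold of 10.
3.73 < 10, so the answer is No.

No


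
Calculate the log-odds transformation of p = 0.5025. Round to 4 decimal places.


1 - p = 0.4975.
p/(1-p) = 1.0101.
logit = ln(1.0101) = 0.0100.

0.0100


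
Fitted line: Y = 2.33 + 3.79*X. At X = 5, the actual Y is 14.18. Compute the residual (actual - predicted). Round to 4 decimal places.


Predicted = 2.33 + 3.79 * 5 = 21.2800.
Residual = 14.18 - 21.2800 = -7.1000.

-7.1000


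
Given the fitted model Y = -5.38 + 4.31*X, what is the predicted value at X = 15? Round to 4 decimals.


Plug X = 15 into Y = -5.38 + 4.31*X:
Y = -5.38 + 64.6500 = 59.2700.

59.2700


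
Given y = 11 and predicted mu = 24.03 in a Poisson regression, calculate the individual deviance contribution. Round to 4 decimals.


Compute y*ln(y/mu) = 11*ln(11/24.03) = 11*-0.781408 = -8.595488.
y - mu = -13.03.
D = 2*(-8.595488 - (-13.03)) = 8.869024, which rounds to 8.8690.

8.8690


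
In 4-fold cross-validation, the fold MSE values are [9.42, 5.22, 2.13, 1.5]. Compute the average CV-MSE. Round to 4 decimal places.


Add all fold MSEs: 18.2700.
Divide by k = 4: 18.2700/4 = 4.5675.

4.5675


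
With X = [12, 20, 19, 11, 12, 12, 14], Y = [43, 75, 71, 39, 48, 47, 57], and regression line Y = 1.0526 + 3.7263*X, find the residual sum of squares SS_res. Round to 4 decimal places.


Predicted values from Y = 1.0526 + 3.7263*X.
Residuals: [-2.7682, -0.5786, -0.8523, -3.0419, 2.2318, 1.2318, 3.7792].
SSres = 38.7579.

38.7579


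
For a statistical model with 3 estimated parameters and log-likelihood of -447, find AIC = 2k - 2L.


Compute:
2k = 2*3 = 6.
-2*loglik = -2*(-447) = 894.
AIC = 6 + 894 = 900.

900


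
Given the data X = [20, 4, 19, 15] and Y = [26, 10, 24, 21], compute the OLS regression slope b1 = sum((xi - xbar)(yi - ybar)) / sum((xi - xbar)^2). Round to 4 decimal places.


First compute the means: xbar = 14.5000, ybar = 20.2500.
Then S_xx = sum((xi - xbar)^2) = 161.0000.
S_xy = sum((xi - xbar)(yi - ybar)) = 156.5000.
b1 = S_xy / S_xx = 156.5000 / 161.0000 = 0.9720.

0.9720


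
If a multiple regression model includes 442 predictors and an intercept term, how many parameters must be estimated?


Each predictor gets one coefficient, plus one intercept.
Total parameters = 442 + 1 = 443.

443


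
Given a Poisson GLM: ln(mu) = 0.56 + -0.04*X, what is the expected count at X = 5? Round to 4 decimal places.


eta = 0.56 + -0.04 * 5 = 0.3600.
mu = exp(0.3600) = 1.4333.

1.4333


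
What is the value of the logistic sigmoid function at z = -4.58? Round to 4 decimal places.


First, exp(4.5800) = 97.5144.
Then sigma(z) = 1/(1 + 97.5144) = 0.0102.

0.0102


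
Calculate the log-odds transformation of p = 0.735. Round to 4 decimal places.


1 - p = 0.265.
p/(1-p) = 2.7736.
logit = ln(2.7736) = 1.0201.

1.0201


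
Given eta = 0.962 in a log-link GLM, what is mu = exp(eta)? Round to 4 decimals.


mu = exp(eta) = exp(0.962).
= 2.6169.

2.6169


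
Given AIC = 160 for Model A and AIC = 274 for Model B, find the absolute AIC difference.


Compute |160 - 274| = 114.
Model A has the smaller AIC.

114


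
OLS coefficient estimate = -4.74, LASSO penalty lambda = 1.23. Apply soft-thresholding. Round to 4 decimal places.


Absolute value: |-4.74| = 4.74.
Compare to lambda = 1.23.
Since |beta| > lambda, coefficient = sign(beta)*(|beta| - lambda) = -3.5100.

-3.5100


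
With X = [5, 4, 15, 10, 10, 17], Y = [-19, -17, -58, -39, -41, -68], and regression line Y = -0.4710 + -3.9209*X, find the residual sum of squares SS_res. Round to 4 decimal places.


Compute predicted values, then residuals = yi - yhat_i.
Residuals: [1.0755, -0.8454, 1.2845, 0.6800, -1.3200, -0.8737].
SSres = sum(residual^2) = 6.4895.

6.4895


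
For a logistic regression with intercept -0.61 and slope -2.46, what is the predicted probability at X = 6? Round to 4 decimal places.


Linear predictor: z = -0.61 + -2.46 * 6 = -15.3700.
P = 1/(1 + exp(15.3700)) = 1/(1 + 4732669.6061) = 0.0000.

0.0000


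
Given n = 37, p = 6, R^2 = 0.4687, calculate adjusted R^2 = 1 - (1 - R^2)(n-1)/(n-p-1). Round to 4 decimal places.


Plug in: Adj R^2 = 1 - (1 - 0.4687) * 36/30.
= 1 - 0.5313 * 36/30
= 1 - 19.1268 / 30
= 1 - 0.6376 = 0.3624.

0.3624


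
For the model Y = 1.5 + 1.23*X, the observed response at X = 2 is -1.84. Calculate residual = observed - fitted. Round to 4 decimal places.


Compute yhat = 1.5 + (1.23)(2) = 3.9600.
Residual = actual - predicted = -1.84 - 3.9600 = -5.8000.

-5.8000


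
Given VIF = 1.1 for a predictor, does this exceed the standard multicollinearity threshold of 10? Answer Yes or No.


The threshold is 10.
VIF = 1.1 is < 10.
Multicollinearity indication: No.

No


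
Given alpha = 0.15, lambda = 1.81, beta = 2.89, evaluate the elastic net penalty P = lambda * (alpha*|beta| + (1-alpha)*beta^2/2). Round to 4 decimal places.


L1 component = 0.15 * |2.89| = 0.4335.
L2 component = 0.85 * 2.89^2 / 2 = 3.5496.
Penalty = 1.81 * (0.4335 + 3.5496) = 1.81 * 3.9831 = 7.2095.

7.2095


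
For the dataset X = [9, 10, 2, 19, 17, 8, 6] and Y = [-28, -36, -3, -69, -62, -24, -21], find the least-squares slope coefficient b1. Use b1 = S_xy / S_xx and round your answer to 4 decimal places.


Calculate xbar = 10.1429, ybar = -34.7143.
S_xx = 214.8571, S_xy = -836.2857.
Using b1 = S_xy / S_xx = -836.2857 / 214.8571, we get b1 = -3.8923.

-3.8923


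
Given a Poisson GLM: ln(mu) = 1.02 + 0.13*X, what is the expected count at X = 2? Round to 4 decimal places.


Compute eta = 1.02 + 0.13 * 2 = 1.2800.
Apply inverse link: mu = e^1.2800 = 3.5966.

3.5966


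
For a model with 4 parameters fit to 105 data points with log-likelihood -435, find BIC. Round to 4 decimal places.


k * ln(n) = 4 * ln(105) = 4 * 4.653960 = 18.615840.
-2 * loglik = -2 * (-435) = 870.
BIC = 18.615840 + 870 = 888.615840, which rounds to 888.6158.

888.6158


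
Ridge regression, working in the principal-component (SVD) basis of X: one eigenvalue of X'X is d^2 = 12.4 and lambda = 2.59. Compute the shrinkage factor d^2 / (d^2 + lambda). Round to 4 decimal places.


Denominator = d^2 + lambda = 12.4 + 2.59 = 14.9900.
Shrinkage = 12.4 / 14.9900 = 0.8272.

0.8272


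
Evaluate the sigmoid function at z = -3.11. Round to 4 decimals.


First, exp(3.1100) = 22.4210.
Then sigma(z) = 1/(1 + 22.4210) = 0.0427.

0.0427


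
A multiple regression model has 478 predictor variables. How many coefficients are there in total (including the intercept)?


Including the intercept, the model has 478 predictor coefficients + 1 intercept.
Total = 479.

479


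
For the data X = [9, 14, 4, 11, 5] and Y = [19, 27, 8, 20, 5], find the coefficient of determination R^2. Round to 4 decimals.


Fit the OLS line: b0 = -2.4191, b1 = 2.1185.
SSres = 20.2283.
SStot = 330.8000.
R^2 = 1 - 20.2283/330.8000 = 0.9389.

0.9389


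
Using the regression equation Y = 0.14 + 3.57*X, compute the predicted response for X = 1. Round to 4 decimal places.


Substitute X = 1 into the equation:
Y = 0.14 + 3.57 * 1 = 0.14 + 3.5700 = 3.7100.

3.7100


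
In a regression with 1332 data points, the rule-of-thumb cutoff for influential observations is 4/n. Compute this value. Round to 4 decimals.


Cook's distance cutoff = 4/n = 4/1332.
= 0.0030.

0.0030


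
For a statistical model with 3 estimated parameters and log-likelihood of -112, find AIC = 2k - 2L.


Compute:
2k = 2*3 = 6.
-2*loglik = -2*(-112) = 224.
AIC = 6 + 224 = 230.

230


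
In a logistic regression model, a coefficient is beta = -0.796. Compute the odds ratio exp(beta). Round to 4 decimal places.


The odds ratio is computed as:
OR = e^(-0.796) = 0.4511.

0.4511


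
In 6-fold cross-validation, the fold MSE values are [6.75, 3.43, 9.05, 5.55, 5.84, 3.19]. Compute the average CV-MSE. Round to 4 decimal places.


Sum of fold MSEs = 33.8100.
Average = 33.8100 / 6 = 5.6350.

5.6350


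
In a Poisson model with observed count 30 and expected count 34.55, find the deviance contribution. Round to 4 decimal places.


First: ln(30/34.55) = -0.141210.
Then: 30 * -0.141210 = -4.236300.
y - mu = 30 - 34.55 = -4.55.
D = 2(-4.236300 - -4.55) = 0.627400, which rounds to 0.6274.

0.6274


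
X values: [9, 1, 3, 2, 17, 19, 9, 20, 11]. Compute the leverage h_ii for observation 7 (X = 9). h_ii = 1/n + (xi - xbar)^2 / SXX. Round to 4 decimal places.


Mean of X: xbar = 10.1111.
SXX = 426.8889.
For X = 9: h = 1/9 + (9 - 10.1111)^2/426.8889 = 0.1140.

0.1140


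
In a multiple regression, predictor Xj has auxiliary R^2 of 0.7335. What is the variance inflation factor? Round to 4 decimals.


VIF = 1 / (1 - 0.7335).
= 1 / 0.2665 = 3.7523.

3.7523


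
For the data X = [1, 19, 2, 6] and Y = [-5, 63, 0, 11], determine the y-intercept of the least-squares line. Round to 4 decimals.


First find the slope: b1 = 3.7621.
Means: xbar = 7.0000, ybar = 17.2500.
b0 = ybar - b1 * xbar = 17.2500 - 3.7621 * 7.0000 = -9.0850.

-9.0850


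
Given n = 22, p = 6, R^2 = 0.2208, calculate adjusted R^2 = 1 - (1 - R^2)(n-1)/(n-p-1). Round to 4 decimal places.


Adjusted R^2 = 1 - (1 - R^2) * (n-1)/(n-p-1).
(1 - R^2) = 0.7792.
(n-1)/(n-p-1) = 21/15.
(1 - R^2) * (n-1) = 0.7792 * 21 = 16.3632.
Divide by (n-p-1): 16.3632 / 15 = 1.0909.
Adj R^2 = 1 - 1.0909 = -0.0909.

-0.0909


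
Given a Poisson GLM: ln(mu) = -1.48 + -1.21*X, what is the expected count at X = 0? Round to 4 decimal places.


eta = -1.48 + -1.21 * 0 = -1.4800.
mu = exp(-1.4800) = 0.2276.

0.2276


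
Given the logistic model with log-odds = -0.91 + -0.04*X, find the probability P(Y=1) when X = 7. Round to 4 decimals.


Compute z = -0.91 + (-0.04)(7) = -1.1900.
exp(-z) = 3.2871.
P = 1/(1 + 3.2871) = 0.2333.

0.2333


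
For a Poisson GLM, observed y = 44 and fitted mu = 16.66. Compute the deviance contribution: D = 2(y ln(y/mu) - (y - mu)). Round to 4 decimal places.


First: ln(44/16.66) = 0.971179.
Then: 44 * 0.971179 = 42.731876.
y - mu = 44 - 16.66 = 27.34.
D = 2(42.731876 - 27.34) = 30.783752, which rounds to 30.7838.

30.7838


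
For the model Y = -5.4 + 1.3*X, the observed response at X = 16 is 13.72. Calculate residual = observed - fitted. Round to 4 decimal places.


Fitted value at X = 16 is yhat = -5.4 + 1.3*16 = 15.4000.
Residual = 13.72 - 15.4000 = -1.6800.

-1.6800


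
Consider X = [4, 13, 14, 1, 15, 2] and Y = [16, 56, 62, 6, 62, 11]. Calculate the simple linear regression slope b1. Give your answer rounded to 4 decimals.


First compute the means: xbar = 8.1667, ybar = 35.5000.
Then S_xx = sum((xi - xbar)^2) = 210.8333.
S_xy = sum((xi - xbar)(yi - ybar)) = 878.5000.
b1 = S_xy / S_xx = 878.5000 / 210.8333 = 4.1668.

4.1668


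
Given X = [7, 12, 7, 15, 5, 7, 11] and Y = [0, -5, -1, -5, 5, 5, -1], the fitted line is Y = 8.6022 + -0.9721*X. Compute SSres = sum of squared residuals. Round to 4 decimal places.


Compute predicted values, then residuals = yi - yhat_i.
Residuals: [-1.7975, -1.9370, -2.7975, 0.9793, 1.2583, 3.2025, 1.0909].
SSres = sum(residual^2) = 28.7974.

28.7974


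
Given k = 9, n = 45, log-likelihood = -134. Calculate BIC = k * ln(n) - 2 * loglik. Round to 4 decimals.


Compute k*ln(n) = 9*ln(45) = 9*3.806662 = 34.259958.
Then -2*loglik = 268.
BIC = 34.259958 + 268 = 302.259958, which rounds to 302.2600.

302.2600


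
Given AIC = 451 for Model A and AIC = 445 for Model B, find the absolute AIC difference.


Compute |451 - 445| = 6.
Model B has the smaller AIC.

6


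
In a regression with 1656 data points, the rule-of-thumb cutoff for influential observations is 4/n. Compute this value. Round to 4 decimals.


Cook's distance cutoff = 4/n = 4/1656.
= 0.0024.

0.0024


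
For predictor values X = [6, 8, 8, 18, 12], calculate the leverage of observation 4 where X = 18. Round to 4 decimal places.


Compute xbar = 10.4000 with n = 5 observations.
SXX = 91.2000.
Leverage = 1/5 + (18 - 10.4000)^2/91.2000 = 0.8333.

0.8333


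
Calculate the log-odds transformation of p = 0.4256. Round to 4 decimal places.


1 - p = 0.5744.
p/(1-p) = 0.7409.
logit = ln(0.7409) = -0.2998.

-0.2998


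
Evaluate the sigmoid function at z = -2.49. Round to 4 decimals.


Compute exp(2.4900) = 12.0613.
Sigmoid = 1 / (1 + 12.0613) = 1 / 13.0613 = 0.0766.

0.0766


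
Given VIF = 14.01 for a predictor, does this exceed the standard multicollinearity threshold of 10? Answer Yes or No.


The threshold is 10.
VIF = 14.01 is >= 10.
Multicollinearity indication: Yes.

Yes


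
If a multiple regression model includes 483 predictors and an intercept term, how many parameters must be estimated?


Including the intercept, the model has 483 predictor coefficients + 1 intercept.
Total = 484.

484


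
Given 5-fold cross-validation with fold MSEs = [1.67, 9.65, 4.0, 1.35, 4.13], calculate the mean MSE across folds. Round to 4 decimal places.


Total MSE across folds = 20.8000.
CV-MSE = 20.8000/5 = 4.1600.

4.1600


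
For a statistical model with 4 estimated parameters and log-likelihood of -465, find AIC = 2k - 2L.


AIC = 2*4 - 2*(-465).
= 8 + 930 = 938.

938


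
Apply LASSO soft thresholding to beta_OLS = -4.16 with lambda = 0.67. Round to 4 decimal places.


Check: |-4.16| = 4.16 vs lambda = 0.67.
Since |beta| > lambda, coefficient = sign(beta)*(|beta| - lambda) = -3.4900.
Soft-thresholded coefficient = -3.4900.

-3.4900


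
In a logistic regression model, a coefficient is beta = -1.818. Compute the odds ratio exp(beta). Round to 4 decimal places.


exp(-1.818) = 0.1624.
So the odds ratio is 0.1624.

0.1624


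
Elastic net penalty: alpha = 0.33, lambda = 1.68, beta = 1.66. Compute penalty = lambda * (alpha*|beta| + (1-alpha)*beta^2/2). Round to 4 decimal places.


alpha * |beta| = 0.33 * 1.66 = 0.5478.
(1-alpha) * beta^2/2 = 0.67 * 2.7556/2 = 0.9231.
Total = 1.68 * (0.5478 + 0.9231) = 2.4712.

2.4712


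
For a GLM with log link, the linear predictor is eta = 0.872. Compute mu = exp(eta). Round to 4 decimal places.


Apply the inverse link:
mu = e^0.872 = 2.3917.

2.3917


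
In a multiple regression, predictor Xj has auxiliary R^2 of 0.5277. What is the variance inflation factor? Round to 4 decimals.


VIF = 1 / (1 - 0.5277).
= 1 / 0.4723 = 2.1173.

2.1173


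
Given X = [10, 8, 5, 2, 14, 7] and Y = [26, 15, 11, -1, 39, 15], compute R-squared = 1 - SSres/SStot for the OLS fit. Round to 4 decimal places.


After computing the OLS fit (b0=-7.5664, b1=3.2695):
SSres = 19.3008, SStot = 931.5000.
R^2 = 1 - 19.3008/931.5000 = 0.9793.

0.9793


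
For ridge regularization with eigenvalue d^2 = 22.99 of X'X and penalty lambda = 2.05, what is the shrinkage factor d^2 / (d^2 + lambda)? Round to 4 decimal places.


Denominator = d^2 + lambda = 22.99 + 2.05 = 25.0400.
Shrinkage = 22.99 / 25.0400 = 0.9181.

0.9181


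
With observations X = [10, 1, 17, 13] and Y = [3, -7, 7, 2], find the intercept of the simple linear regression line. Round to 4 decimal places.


Compute b1 = 0.8414 from the OLS formula.
With xbar = 10.2500 and ybar = 1.2500, the intercept is:
b0 = 1.2500 - 0.8414 * 10.2500 = -7.3748.

-7.3748


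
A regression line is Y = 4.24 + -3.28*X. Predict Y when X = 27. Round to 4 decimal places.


Plug X = 27 into Y = 4.24 + -3.28*X:
Y = 4.24 + -88.5600 = -84.3200.

-84.3200


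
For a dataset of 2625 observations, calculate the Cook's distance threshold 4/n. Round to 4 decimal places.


Cook's distance cutoff = 4/n = 4/2625.
= 0.0015.

0.0015


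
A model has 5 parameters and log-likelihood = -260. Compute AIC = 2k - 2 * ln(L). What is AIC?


AIC = 2*5 - 2*(-260).
= 10 + 520 = 530.

530


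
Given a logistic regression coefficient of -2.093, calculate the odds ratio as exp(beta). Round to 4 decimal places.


The odds ratio is computed as:
OR = e^(-2.093) = 0.1233.

0.1233


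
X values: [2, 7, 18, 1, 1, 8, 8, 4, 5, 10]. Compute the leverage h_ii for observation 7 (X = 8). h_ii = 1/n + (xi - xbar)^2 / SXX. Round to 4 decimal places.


n = 10, xbar = 6.4000.
SXX = sum((xi - xbar)^2) = 238.4000.
h = 1/10 + (8 - 6.4000)^2 / 238.4000 = 0.1107.

0.1107
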